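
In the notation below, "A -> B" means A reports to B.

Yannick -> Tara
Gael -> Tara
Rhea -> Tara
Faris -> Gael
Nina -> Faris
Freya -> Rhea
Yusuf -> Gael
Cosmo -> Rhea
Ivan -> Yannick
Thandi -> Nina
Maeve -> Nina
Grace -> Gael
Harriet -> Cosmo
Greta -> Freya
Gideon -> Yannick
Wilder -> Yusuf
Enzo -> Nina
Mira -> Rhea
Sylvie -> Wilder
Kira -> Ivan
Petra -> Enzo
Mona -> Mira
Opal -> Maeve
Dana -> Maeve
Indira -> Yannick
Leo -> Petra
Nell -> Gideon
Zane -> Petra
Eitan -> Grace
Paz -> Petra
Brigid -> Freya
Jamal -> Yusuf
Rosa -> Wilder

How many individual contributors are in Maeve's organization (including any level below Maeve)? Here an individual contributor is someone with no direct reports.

The people in Maeve's organization with no one reporting to them are Dana, Opal. That is 2.

2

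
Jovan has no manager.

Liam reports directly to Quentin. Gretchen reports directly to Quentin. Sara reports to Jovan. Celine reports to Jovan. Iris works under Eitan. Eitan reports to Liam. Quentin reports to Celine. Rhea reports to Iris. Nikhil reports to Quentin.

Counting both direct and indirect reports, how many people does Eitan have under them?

2

Eitan directly manages Iris. Under Iris: Rhea (1). That's 2 in total.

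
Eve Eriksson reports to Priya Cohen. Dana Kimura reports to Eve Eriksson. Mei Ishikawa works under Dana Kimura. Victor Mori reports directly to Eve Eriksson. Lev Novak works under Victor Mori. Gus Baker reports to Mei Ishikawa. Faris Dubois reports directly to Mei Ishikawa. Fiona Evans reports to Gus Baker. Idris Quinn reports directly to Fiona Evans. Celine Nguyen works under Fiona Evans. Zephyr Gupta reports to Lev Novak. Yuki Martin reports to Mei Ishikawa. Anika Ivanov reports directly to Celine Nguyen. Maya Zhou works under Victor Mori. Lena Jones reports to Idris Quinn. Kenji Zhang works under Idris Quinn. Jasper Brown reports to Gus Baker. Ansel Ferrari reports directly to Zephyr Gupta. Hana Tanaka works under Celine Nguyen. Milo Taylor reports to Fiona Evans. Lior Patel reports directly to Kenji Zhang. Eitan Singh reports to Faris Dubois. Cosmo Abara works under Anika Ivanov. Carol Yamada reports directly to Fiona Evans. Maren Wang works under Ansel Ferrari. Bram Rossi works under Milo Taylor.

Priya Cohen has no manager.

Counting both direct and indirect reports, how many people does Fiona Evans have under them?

Fiona Evans directly manages Idris Quinn, Celine Nguyen, Milo Taylor, Carol Yamada. Under Idris Quinn: Kenji Zhang, Lior Patel, Lena Jones (3). Under Celine Nguyen: Hana Tanaka, Anika Ivanov, Cosmo Abara (3). Under Milo Taylor: Bram Rossi (1). Carol Yamada has no reports. So Fiona Evans's organization is 4 direct reports plus everyone under them: 4 + 4 + 2 + 1 = 11.

11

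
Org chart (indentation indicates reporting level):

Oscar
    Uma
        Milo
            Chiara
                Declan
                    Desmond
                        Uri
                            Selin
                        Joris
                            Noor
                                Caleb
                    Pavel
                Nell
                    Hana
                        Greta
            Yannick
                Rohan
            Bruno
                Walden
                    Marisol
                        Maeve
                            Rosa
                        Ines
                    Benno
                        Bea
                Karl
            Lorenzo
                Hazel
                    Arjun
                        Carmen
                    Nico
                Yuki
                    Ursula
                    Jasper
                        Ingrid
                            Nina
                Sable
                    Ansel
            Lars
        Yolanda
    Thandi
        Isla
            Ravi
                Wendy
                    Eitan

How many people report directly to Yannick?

1

Yannick directly manages Rohan. That is 1 direct report.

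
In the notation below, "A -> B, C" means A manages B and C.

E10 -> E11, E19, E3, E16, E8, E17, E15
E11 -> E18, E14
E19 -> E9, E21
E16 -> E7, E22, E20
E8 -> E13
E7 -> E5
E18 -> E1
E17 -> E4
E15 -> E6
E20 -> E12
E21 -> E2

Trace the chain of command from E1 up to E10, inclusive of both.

E1 -> E18 -> E11 -> E10

E1 reports to E18. E18 reports to E11. E11 reports to E10. E10 is at the top.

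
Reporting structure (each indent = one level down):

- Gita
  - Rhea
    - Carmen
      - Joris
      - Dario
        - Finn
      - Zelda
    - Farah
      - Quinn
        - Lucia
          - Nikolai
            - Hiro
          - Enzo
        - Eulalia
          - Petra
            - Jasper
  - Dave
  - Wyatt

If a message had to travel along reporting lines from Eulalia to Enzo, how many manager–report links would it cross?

Eulalia is 1 level below Quinn, and Enzo is 2 levels below Quinn (their lowest common manager). The shortest path runs up from Eulalia to Quinn and back down to Enzo: 1 + 2 = 3 links.

3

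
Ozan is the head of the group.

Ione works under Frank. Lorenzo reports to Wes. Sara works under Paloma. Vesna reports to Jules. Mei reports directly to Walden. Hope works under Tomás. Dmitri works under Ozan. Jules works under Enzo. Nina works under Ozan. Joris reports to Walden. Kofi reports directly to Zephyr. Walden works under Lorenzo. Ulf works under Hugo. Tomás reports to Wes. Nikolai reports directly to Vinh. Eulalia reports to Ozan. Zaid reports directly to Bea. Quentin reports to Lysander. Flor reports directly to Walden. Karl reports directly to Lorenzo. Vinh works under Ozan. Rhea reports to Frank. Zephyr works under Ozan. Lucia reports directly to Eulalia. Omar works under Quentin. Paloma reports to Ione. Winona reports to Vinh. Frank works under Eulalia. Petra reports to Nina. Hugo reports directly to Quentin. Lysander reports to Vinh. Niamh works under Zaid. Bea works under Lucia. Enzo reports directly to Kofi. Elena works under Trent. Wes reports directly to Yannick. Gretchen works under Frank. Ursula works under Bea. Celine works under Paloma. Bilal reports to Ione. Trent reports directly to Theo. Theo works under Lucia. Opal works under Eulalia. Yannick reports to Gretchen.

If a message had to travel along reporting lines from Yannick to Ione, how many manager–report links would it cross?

3

Yannick is 2 levels below Frank, and Ione is 1 level below Frank (their lowest common manager). The shortest path runs up from Yannick to Frank and back down to Ione: 2 + 1 = 3 links.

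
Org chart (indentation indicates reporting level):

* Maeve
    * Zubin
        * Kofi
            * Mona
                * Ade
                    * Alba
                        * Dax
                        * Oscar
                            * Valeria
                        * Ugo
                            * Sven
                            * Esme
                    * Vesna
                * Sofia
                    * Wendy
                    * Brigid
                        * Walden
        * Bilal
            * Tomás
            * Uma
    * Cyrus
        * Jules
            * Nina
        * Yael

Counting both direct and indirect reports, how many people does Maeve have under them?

Maeve directly manages Zubin, Cyrus. Under Zubin: Bilal, Uma, Tomás, Kofi, Mona, Sofia, Brigid, Walden, Wendy, Ade, Vesna, Alba, Ugo, Esme, Sven, Oscar, Valeria, Dax (18). Under Cyrus: Yael, Jules, Nina (3). So Maeve's organization is 2 direct reports plus everyone under them: 19 + 4 = 23.

23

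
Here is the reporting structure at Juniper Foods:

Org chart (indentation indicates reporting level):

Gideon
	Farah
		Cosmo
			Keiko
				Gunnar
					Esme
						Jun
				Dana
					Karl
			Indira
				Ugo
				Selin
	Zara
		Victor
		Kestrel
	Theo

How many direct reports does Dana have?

1

Dana directly manages Karl. That is 1 direct report.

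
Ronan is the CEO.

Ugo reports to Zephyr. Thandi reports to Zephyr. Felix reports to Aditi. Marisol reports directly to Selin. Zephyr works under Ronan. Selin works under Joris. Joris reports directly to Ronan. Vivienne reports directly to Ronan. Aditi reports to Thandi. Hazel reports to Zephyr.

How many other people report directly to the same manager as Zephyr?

2

Zephyr reports to Ronan. Ronan's other direct reports are Joris, Vivienne — 2 peers.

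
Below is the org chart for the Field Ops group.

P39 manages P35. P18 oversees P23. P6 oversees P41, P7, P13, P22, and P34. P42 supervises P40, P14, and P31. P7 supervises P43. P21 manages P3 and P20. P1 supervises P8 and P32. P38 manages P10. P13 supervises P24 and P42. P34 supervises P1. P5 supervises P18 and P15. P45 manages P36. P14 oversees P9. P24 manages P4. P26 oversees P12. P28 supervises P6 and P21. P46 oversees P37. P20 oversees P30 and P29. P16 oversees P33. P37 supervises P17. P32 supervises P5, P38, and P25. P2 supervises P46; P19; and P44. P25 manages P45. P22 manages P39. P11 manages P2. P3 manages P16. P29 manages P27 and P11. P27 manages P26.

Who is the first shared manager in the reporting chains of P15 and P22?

P6

P15's chain of managers is P5, P32, P1, P34, P6, P28. P22's chain of managers is P6, P28. The first manager that appears in both chains is P6.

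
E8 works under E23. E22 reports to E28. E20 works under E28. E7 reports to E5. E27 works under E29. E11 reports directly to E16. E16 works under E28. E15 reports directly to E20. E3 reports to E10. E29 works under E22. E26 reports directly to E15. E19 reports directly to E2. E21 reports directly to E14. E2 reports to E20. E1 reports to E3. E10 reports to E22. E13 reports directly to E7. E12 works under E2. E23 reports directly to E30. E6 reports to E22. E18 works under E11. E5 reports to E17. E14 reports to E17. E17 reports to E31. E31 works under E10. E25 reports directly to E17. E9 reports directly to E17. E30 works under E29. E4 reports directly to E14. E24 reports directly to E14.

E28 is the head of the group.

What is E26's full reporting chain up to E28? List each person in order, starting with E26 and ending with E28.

E26 reports to E15. E15 reports to E20. E20 reports to E28. E28 is at the top.

E26 -> E15 -> E20 -> E28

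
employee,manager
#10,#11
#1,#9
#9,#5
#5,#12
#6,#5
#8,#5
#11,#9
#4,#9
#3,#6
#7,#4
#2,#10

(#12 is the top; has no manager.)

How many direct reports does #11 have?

#11 directly manages #10. That is 1 direct report.

1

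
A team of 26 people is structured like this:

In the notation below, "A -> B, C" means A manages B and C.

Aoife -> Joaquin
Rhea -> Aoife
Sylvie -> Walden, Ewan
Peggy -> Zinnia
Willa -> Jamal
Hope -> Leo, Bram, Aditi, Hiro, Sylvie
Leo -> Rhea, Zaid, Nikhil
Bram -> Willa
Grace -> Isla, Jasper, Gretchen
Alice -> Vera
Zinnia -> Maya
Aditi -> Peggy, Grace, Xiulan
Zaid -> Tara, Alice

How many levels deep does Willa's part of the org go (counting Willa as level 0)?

The longest chain under Willa runs Willa → Jamal, which is 1 level below Willa.

1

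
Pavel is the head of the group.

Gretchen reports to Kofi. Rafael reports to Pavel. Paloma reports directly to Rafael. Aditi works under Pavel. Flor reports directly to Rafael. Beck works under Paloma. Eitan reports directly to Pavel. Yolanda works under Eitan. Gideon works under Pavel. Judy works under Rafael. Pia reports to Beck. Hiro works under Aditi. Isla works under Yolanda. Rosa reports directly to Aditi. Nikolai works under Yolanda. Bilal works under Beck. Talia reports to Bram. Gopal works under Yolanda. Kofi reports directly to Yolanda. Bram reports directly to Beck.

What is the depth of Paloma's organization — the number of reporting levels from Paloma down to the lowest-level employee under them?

3

The longest chain under Paloma runs Paloma → Beck → Bram → Talia, which is 3 levels below Paloma.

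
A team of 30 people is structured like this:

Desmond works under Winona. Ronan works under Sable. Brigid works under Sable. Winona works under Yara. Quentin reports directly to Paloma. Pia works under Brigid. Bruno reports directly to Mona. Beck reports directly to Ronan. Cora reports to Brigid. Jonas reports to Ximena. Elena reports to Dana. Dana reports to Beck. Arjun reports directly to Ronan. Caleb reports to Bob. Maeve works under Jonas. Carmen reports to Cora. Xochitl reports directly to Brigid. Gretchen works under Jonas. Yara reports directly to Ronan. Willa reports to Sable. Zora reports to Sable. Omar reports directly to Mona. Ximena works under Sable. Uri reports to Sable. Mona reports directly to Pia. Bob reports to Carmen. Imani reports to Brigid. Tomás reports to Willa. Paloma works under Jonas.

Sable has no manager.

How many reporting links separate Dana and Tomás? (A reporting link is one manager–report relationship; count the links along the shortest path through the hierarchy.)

Dana is 3 levels below Sable, and Tomás is 2 levels below Sable (their lowest common manager). The shortest path runs up from Dana to Sable and back down to Tomás: 3 + 2 = 5 links.

5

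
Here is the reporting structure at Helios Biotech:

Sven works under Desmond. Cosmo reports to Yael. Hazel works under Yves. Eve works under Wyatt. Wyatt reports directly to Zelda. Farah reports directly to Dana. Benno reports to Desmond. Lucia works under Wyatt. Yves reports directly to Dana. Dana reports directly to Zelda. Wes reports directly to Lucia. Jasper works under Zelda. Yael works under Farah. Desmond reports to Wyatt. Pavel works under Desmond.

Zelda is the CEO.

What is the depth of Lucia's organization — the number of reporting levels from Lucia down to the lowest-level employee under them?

1

The longest chain under Lucia runs Lucia → Wes, which is 1 level below Lucia.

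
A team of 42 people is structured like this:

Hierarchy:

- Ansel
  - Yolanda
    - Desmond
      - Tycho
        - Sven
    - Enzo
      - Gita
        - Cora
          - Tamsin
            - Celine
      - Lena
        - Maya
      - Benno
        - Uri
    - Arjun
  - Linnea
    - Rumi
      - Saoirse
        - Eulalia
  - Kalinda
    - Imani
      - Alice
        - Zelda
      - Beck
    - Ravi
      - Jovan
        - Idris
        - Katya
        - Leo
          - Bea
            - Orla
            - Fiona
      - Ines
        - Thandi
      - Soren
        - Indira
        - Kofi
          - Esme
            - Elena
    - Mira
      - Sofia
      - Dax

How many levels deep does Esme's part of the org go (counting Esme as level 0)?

The longest chain under Esme runs Esme → Elena, which is 1 level below Esme.

1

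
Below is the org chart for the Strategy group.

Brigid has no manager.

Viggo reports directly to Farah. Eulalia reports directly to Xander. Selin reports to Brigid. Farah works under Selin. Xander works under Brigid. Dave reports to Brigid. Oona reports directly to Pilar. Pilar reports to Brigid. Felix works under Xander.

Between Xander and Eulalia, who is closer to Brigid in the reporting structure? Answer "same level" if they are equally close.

Xander is 1 level below Brigid; Eulalia is 2. Xander is higher.

Xander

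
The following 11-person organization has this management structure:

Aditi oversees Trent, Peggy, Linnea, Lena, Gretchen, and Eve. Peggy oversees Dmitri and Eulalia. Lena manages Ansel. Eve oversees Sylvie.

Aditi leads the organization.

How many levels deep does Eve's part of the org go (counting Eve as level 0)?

The longest chain under Eve runs Eve → Sylvie, which is 1 level below Eve.

1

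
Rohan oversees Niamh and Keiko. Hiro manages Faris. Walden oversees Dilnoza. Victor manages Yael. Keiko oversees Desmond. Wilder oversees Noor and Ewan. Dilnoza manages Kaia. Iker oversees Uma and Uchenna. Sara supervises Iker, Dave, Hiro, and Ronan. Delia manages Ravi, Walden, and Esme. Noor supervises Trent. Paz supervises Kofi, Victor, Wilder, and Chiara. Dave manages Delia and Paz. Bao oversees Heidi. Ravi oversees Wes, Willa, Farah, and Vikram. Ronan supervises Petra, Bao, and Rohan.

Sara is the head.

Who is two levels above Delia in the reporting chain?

Delia reports to Dave, and Dave reports to Sara. So Delia's skip-level manager is Sara.

Sara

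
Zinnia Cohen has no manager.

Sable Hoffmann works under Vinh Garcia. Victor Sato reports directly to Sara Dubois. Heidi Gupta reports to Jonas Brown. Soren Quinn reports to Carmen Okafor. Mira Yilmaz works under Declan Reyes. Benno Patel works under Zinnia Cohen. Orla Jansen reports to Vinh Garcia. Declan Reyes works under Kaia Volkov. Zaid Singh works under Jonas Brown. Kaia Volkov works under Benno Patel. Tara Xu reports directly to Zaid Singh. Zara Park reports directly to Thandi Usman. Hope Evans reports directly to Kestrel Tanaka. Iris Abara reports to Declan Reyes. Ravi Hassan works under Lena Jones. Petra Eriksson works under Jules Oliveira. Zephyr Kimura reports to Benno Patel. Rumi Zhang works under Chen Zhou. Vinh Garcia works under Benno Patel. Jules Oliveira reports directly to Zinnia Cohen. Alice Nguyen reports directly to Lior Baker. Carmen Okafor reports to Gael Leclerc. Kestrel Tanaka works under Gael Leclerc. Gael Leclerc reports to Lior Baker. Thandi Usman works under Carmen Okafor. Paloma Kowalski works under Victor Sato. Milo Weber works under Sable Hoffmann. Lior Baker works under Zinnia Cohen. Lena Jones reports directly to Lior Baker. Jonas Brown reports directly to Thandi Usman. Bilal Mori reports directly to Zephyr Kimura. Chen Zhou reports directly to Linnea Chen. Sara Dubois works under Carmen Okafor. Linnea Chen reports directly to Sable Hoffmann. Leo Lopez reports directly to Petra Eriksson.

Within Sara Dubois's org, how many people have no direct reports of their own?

1

The only person in Sara Dubois's organization with no one reporting to them is Paloma Kowalski. That is 1.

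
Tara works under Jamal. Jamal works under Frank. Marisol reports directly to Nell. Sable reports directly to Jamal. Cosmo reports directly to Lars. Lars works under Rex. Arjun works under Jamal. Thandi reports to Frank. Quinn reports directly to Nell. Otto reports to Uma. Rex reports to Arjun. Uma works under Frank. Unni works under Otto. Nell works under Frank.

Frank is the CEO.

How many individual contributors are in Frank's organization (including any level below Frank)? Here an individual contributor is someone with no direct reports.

The people in Frank's organization with no one reporting to them are Thandi, Unni, Sable, Tara, Cosmo, Marisol, Quinn. That is 7.

7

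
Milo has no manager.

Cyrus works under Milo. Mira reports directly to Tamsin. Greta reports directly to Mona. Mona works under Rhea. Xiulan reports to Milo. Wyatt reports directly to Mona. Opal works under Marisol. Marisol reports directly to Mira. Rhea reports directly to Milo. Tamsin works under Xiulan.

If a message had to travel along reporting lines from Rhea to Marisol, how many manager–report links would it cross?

5

Rhea is 1 level below Milo, and Marisol is 4 levels below Milo (their lowest common manager). The shortest path runs up from Rhea to Milo and back down to Marisol: 1 + 4 = 5 links.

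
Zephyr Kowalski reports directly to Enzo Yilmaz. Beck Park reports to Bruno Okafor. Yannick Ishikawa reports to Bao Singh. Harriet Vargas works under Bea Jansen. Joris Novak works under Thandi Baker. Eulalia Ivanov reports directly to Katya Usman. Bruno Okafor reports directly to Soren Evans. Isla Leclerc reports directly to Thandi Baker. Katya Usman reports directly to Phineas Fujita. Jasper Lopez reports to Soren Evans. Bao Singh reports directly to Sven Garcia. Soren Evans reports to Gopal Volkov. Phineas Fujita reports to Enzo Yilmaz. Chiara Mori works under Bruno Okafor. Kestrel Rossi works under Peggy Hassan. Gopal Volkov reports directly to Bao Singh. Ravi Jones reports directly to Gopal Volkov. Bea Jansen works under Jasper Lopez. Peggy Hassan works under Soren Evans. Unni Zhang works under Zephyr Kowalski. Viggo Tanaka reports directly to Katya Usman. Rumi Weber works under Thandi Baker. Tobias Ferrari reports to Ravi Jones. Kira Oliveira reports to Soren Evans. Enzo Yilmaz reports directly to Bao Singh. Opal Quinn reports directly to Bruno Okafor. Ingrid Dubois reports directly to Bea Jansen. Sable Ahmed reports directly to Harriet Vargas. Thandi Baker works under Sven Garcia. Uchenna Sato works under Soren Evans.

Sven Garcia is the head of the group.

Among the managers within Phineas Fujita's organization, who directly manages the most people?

Direct-report counts within Phineas Fujita's organization: Phineas Fujita has 1; Katya Usman has 2. The largest is 2, held by Katya Usman.

Katya Usman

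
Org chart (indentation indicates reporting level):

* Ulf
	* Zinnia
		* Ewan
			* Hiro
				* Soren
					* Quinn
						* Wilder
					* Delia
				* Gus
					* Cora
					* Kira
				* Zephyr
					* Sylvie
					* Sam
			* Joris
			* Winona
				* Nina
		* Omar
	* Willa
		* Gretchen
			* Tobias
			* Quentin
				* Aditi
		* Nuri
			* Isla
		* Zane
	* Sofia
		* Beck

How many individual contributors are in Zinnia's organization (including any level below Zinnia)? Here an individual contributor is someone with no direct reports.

9

The people in Zinnia's organization with no one reporting to them are Omar, Nina, Joris, Sam, Sylvie, Kira, Cora, Delia, Wilder. That is 9.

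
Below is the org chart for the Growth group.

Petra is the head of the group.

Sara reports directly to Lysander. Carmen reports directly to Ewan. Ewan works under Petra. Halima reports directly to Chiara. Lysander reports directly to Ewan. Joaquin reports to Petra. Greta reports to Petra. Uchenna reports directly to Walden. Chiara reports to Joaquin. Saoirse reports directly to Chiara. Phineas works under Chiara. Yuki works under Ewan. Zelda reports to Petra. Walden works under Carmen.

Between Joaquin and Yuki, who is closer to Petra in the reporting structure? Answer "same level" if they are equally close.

Joaquin is 1 level below Petra; Yuki is 2. Joaquin is higher.

Joaquin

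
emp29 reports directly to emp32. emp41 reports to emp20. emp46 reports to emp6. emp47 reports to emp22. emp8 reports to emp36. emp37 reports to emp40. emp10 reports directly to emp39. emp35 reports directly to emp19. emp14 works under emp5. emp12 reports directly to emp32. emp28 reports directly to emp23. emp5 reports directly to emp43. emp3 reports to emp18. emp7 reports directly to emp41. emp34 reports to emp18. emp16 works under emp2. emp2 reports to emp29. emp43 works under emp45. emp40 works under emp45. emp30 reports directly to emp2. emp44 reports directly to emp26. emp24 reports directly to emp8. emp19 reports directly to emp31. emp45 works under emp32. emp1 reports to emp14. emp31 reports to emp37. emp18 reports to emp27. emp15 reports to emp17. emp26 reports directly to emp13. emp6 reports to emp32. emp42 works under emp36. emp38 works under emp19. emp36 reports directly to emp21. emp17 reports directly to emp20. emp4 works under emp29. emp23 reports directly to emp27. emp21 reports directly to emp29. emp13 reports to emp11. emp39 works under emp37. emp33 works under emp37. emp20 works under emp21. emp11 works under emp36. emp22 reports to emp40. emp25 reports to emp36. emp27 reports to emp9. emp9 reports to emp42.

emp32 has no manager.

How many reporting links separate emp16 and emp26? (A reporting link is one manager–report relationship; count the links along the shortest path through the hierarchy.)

emp16 is 2 levels below emp29, and emp26 is 5 levels below emp29 (their lowest common manager). The shortest path runs up from emp16 to emp29 and back down to emp26: 2 + 5 = 7 links.

7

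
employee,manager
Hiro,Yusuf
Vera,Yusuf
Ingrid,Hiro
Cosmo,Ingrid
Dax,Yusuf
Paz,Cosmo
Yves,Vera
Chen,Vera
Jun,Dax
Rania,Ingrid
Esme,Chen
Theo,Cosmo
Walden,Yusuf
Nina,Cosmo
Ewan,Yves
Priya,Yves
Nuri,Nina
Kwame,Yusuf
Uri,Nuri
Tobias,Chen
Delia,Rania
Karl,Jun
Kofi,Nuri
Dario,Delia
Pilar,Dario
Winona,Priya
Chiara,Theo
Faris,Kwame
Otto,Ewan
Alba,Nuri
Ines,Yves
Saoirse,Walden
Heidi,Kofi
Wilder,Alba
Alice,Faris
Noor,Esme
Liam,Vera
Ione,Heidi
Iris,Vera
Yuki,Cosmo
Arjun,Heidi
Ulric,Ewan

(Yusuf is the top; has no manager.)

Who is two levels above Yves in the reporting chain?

Yusuf

Yves reports to Vera, and Vera reports to Yusuf. So Yves's skip-level manager is Yusuf.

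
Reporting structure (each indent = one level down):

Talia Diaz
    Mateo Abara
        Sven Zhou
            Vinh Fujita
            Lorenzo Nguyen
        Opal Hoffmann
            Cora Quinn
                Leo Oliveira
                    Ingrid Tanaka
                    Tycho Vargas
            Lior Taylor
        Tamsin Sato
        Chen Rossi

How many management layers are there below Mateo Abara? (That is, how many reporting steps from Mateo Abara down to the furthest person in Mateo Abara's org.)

4

The longest chain under Mateo Abara runs Mateo Abara → Opal Hoffmann → Cora Quinn → Leo Oliveira → Tycho Vargas, which is 4 levels below Mateo Abara.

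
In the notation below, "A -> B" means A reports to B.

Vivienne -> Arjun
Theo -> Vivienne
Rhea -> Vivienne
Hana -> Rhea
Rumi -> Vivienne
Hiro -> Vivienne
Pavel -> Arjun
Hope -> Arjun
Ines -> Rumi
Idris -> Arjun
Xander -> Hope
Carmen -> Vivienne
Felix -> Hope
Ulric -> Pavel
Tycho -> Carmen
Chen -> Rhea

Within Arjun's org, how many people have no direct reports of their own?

10

The people in Arjun's organization with no one reporting to them are Idris, Felix, Xander, Ulric, Tycho, Hiro, Ines, Chen, Hana, Theo. That is 10.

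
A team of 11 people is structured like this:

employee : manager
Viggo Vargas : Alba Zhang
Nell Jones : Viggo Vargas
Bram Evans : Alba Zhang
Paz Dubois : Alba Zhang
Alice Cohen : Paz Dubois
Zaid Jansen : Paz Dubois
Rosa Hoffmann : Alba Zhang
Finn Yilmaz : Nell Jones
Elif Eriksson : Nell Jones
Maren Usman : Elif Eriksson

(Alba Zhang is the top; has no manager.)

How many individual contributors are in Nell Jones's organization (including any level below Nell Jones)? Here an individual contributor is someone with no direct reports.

The people in Nell Jones's organization with no one reporting to them are Maren Usman, Finn Yilmaz. That is 2.

2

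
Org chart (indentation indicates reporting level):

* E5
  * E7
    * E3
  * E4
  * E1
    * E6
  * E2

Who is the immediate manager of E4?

E5

E4 reports directly to E5.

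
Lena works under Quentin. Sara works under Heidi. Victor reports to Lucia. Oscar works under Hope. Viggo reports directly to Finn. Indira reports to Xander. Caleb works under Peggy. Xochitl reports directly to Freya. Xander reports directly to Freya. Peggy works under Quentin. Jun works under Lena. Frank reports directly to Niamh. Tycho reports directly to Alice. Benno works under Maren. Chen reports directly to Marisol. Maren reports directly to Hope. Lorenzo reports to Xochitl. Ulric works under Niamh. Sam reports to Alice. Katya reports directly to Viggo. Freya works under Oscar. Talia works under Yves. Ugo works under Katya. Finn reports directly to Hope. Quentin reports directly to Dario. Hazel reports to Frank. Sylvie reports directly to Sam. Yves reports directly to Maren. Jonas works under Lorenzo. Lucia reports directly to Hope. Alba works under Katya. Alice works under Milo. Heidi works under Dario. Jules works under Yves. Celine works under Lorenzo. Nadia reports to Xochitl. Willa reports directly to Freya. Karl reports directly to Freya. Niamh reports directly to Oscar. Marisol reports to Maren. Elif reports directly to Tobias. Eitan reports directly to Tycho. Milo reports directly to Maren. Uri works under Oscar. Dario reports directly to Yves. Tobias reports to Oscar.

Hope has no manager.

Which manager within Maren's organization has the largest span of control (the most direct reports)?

Direct-report counts within Maren's organization: Maren has 4; Marisol has 1; Milo has 1; Alice has 2; Tycho has 1; Sam has 1; Yves has 3; Dario has 2; Heidi has 1; Quentin has 2; Peggy has 1; Lena has 1. The largest is 4, held by Maren.

Maren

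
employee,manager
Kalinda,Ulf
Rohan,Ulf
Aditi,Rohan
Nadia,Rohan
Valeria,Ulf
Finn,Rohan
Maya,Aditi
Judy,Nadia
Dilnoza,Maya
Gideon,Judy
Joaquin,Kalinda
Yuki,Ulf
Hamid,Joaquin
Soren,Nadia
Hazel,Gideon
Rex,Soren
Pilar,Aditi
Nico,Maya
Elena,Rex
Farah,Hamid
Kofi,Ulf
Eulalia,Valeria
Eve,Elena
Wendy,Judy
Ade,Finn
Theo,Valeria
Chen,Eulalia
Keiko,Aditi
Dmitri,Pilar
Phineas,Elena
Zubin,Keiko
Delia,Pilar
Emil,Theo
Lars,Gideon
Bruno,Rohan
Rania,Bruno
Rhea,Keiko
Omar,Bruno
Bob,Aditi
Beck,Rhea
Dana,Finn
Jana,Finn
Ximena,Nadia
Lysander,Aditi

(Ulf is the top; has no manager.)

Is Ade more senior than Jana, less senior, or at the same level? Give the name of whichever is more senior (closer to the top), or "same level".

same level

Both Ade and Jana are 3 levels below Ulf.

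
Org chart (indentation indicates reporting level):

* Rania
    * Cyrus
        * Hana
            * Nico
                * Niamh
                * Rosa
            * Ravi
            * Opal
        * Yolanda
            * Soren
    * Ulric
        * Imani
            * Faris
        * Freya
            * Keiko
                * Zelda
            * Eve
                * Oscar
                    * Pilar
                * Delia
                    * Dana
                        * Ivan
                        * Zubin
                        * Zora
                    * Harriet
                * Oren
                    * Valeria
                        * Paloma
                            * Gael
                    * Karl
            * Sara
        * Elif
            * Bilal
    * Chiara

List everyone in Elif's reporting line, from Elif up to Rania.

Elif -> Ulric -> Rania

Elif reports to Ulric. Ulric reports to Rania. Rania is at the top.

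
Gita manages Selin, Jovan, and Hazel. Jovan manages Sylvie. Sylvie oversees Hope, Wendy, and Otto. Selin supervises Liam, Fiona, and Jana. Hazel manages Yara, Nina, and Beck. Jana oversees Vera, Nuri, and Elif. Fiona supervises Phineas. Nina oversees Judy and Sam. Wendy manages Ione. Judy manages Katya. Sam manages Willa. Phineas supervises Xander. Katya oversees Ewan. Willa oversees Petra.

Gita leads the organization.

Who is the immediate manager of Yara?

Yara reports directly to Hazel.

Hazel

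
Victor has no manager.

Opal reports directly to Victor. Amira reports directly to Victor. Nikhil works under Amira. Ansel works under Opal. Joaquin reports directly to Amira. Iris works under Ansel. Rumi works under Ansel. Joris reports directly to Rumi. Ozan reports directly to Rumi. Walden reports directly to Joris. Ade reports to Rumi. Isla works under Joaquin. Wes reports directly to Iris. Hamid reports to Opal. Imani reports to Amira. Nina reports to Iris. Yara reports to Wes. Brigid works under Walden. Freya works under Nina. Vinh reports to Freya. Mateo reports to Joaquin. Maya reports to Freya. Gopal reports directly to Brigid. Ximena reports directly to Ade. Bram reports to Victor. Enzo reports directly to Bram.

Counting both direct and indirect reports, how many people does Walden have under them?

2

Walden directly manages Brigid. Under Brigid: Gopal (1). That's 2 in total.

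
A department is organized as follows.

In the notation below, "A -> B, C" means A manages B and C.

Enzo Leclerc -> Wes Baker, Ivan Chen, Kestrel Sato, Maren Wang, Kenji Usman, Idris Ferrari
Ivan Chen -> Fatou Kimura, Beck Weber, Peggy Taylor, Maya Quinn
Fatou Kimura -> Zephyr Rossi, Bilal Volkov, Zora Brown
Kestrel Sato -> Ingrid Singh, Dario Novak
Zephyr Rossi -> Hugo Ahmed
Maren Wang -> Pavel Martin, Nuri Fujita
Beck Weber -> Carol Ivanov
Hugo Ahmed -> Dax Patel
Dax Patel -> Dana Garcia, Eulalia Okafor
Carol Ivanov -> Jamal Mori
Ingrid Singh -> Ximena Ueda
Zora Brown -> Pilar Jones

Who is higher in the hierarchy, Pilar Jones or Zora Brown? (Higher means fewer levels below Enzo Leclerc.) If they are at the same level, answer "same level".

Zora Brown

Pilar Jones is 4 levels below Enzo Leclerc; Zora Brown is 3. Zora Brown is higher.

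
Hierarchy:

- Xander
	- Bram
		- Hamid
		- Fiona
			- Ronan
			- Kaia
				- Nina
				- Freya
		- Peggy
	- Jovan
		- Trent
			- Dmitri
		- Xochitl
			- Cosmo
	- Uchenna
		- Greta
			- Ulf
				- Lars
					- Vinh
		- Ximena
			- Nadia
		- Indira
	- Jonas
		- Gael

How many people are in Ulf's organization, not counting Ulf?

Ulf directly manages Lars. Under Lars: Vinh (1). That's 2 in total.

2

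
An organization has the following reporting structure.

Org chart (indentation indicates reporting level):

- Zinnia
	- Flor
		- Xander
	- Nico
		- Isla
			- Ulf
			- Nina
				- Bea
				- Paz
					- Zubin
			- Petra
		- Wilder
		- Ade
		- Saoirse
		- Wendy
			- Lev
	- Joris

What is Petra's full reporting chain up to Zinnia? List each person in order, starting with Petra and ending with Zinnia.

Petra reports to Isla. Isla reports to Nico. Nico reports to Zinnia. Zinnia is at the top.

Petra -> Isla -> Nico -> Zinnia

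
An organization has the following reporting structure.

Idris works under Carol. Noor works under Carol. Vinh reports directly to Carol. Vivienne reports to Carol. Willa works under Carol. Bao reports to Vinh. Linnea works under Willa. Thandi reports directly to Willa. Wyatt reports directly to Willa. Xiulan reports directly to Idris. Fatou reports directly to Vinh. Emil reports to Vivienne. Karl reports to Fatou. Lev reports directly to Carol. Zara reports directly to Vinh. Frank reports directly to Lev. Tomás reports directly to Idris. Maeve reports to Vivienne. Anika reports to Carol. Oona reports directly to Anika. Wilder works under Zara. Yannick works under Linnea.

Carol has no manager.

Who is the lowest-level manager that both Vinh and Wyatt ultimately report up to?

Vinh's chain of managers is Carol. Wyatt's chain of managers is Willa, Carol. The first manager that appears in both chains is Carol.

Carol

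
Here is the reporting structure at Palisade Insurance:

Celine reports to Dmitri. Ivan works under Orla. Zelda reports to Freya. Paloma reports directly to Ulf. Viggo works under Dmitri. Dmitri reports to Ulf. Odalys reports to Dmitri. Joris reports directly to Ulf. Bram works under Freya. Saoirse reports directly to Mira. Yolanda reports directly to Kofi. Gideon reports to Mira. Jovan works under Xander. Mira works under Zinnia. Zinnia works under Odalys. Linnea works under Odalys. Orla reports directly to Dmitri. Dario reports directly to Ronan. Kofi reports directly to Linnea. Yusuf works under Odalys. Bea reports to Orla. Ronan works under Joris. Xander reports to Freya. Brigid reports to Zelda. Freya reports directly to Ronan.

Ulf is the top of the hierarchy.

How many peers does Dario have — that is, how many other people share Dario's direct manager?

Dario reports to Ronan. Ronan's other direct reports are Freya — 1 peer.

1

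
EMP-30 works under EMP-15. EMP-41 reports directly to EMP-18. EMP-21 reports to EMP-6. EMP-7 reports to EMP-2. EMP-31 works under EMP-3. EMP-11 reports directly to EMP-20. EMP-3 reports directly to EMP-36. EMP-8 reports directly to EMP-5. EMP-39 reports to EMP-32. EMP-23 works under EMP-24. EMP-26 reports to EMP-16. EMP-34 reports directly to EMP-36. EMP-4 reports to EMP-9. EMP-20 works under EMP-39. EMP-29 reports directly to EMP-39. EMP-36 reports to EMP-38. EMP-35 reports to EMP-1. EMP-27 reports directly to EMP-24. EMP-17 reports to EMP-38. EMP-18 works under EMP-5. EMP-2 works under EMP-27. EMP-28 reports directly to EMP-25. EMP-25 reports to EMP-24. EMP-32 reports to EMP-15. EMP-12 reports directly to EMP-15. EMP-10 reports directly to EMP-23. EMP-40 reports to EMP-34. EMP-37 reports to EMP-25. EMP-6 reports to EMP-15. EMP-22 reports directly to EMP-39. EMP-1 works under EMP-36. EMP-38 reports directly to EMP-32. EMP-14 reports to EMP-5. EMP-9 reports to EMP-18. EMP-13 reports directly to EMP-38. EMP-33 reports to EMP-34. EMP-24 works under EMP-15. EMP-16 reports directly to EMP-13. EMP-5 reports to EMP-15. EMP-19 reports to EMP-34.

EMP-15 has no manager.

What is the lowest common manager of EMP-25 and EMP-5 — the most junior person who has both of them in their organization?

EMP-15

EMP-25's chain of managers is EMP-24, EMP-15. EMP-5's chain of managers is EMP-15. The first manager that appears in both chains is EMP-15.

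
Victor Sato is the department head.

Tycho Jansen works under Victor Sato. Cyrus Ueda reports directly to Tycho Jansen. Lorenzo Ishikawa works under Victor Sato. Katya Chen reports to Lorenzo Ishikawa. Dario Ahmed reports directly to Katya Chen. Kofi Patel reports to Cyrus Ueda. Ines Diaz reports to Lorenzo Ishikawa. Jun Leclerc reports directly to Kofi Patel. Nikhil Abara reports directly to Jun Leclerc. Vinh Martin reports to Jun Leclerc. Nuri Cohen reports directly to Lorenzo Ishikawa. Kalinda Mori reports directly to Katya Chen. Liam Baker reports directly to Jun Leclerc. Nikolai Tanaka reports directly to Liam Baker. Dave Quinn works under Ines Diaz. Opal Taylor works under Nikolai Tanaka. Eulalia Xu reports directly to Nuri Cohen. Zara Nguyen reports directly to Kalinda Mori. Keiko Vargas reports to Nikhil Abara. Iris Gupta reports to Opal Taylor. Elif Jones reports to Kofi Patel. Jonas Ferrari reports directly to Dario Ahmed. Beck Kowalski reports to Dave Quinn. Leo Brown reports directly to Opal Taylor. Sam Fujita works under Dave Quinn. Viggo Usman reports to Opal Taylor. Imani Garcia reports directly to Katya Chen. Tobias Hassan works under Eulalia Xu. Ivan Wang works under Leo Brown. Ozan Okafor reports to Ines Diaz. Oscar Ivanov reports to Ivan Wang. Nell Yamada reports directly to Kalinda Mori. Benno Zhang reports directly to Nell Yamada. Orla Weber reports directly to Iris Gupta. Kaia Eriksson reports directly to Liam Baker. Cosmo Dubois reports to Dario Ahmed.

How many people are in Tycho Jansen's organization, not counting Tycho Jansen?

17

Tycho Jansen directly manages Cyrus Ueda. Under Cyrus Ueda: Kofi Patel, Elif Jones, Jun Leclerc, Liam Baker, Kaia Eriksson, Nikolai Tanaka, Opal Taylor, Viggo Usman, Leo Brown, Ivan Wang, Oscar Ivanov, Iris Gupta, Orla Weber, Vinh Martin, Nikhil Abara, Keiko Vargas (16). That's 17 in total.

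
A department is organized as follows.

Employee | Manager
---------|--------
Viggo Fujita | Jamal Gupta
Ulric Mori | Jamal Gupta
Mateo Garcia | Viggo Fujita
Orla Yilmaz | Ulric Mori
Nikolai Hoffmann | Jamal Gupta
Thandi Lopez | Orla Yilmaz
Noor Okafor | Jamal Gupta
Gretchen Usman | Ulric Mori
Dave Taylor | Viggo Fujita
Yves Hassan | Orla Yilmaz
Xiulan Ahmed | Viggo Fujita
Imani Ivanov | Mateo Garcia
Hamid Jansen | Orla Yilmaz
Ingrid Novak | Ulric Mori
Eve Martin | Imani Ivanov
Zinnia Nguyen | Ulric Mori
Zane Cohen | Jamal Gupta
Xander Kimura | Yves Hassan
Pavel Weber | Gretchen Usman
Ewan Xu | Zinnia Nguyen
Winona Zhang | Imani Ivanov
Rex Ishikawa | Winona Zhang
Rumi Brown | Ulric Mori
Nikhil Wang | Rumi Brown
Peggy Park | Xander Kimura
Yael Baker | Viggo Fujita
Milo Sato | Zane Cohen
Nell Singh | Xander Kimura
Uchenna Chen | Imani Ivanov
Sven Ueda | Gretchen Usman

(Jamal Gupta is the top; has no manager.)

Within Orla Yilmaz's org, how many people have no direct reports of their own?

The people in Orla Yilmaz's organization with no one reporting to them are Hamid Jansen, Nell Singh, Peggy Park, Thandi Lopez. That is 4.

4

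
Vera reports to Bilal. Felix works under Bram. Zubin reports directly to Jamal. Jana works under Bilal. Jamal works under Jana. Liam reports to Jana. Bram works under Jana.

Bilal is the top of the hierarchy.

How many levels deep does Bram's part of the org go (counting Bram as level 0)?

1

The longest chain under Bram runs Bram → Felix, which is 1 level below Bram.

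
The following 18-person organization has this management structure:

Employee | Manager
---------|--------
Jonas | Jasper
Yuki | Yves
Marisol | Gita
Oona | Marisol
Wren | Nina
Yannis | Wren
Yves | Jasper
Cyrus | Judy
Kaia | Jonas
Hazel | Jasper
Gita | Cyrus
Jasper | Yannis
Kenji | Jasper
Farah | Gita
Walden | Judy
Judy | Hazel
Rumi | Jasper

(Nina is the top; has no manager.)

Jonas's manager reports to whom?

Jonas reports to Jasper, and Jasper reports to Yannis. So Jonas's skip-level manager is Yannis.

Yannis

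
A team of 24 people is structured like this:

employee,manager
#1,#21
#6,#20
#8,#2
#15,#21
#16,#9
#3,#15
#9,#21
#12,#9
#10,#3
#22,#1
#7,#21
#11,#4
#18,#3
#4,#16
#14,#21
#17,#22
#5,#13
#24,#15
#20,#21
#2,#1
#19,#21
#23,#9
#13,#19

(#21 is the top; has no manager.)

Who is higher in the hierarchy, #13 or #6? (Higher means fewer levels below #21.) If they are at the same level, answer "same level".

same level

Both #13 and #6 are 2 levels below #21.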